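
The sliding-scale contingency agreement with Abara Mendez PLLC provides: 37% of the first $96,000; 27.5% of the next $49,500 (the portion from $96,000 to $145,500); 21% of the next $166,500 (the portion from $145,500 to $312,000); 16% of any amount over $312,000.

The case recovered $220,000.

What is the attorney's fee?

First $96,000 at 37% = $35,520.00
Next $49,500 at 27.5% = $13,612.50
Remaining $74,500 at 21% = $15,645.00
Fee: $35,520.00 + $13,612.50 + $15,645.00 = $64,777.50

$64,777.50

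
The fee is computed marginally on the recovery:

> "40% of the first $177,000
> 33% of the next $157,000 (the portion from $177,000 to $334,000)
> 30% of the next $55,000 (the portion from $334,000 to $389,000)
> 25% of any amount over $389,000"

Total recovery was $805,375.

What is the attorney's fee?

$243,203.75

First $177,000 at 40% = $70,800.00
Next $157,000 at 33% = $51,810.00
Next $55,000 at 30% = $16,500.00
Remaining $416,375 at 25% = $104,093.75
Fee: $70,800.00 + $51,810.00 + $16,500.00 + $104,093.75 = $243,203.75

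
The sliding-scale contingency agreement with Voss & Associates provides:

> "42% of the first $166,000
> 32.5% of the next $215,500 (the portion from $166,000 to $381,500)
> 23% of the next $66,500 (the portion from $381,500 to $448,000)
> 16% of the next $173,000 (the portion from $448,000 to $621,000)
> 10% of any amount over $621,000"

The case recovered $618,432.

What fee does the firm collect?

First $166,000 at 42% = $69,720.00
Next $215,500 at 32.5% = $70,037.50
Next $66,500 at 23% = $15,295.00
Remaining $170,432 at 16% = $27,269.12
Fee: $69,720.00 + $70,037.50 + $15,295.00 + $27,269.12 = $182,321.62

$182,321.62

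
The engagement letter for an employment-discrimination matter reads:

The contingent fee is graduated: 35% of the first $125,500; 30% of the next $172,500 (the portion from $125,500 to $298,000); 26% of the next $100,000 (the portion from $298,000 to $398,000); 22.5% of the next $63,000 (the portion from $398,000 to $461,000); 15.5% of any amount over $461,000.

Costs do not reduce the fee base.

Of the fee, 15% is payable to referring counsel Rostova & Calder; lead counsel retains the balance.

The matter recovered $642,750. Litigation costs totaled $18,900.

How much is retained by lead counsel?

$139,418.06

Fee base is the gross recovery, $642,750; costs are reimbursed separately.
First $125,500 at 35% = $43,925.00
Next $172,500 at 30% = $51,750.00
Next $100,000 at 26% = $26,000.00
Next $63,000 at 22.5% = $14,175.00
Remaining $181,750 at 15.5% = $28,171.25
Fee: $43,925.00 + $51,750.00 + $26,000.00 + $14,175.00 + $28,171.25 = $164,021.25
Referral share: 15% of $164,021.25 = $24,603.19; lead counsel retains $164,021.25 − $24,603.19 = $139,418.06.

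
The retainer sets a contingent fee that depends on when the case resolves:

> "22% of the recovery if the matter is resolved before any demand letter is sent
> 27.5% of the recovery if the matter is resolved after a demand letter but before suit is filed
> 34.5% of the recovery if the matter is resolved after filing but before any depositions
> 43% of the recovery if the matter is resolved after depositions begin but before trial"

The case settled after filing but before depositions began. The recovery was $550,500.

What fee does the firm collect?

$189,922.50

The matter settled after filing but before depositions began, so the 34.5% rate applies.
$550,500 × 34.5% = $189,922.50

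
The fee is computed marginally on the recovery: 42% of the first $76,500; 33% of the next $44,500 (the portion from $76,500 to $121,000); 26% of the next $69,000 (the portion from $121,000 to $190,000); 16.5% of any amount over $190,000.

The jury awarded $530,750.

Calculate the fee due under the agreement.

$120,978.75

First $76,500 at 42% = $32,130.00
Next $44,500 at 33% = $14,685.00
Next $69,000 at 26% = $17,940.00
Remaining $340,750 at 16.5% = $56,223.75
Fee: $32,130.00 + $14,685.00 + $17,940.00 + $56,223.75 = $120,978.75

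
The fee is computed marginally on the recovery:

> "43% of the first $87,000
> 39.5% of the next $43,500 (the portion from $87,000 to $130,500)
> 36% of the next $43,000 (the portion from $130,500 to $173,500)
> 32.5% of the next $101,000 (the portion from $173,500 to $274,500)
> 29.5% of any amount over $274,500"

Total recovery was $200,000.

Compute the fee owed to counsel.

First $87,000 at 43% = $37,410.00
Next $43,500 at 39.5% = $17,182.50
Next $43,000 at 36% = $15,480.00
Remaining $26,500 at 32.5% = $8,612.50
Fee: $37,410.00 + $17,182.50 + $15,480.00 + $8,612.50 = $78,685.00

$78,685.00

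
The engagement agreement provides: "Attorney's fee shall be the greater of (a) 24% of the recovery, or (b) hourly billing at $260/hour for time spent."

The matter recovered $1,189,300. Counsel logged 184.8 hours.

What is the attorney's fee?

$285,432.00

(a) 24% of $1,189,300 = $285,432.00
(b) 184.8 × $260 = $48,048.00
The greater is (a): $285,432.00.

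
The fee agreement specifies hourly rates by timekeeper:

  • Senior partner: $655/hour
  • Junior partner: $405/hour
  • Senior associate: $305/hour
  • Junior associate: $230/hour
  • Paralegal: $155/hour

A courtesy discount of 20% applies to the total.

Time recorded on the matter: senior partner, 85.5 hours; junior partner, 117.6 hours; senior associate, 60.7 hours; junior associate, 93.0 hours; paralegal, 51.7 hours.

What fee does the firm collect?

$121,238.00

Senior partner: 85.5 × $655 = $56,002.50
Junior partner: 117.6 × $405 = $47,628.00
Senior associate: 60.7 × $305 = $18,513.50
Junior associate: 93.0 × $230 = $21,390.00
Paralegal: 51.7 × $155 = $8,013.50
Subtotal: $151,547.50
Less 20% discount: −$30,309.50
Total: $151,547.50 − $30,309.50 = $121,238.00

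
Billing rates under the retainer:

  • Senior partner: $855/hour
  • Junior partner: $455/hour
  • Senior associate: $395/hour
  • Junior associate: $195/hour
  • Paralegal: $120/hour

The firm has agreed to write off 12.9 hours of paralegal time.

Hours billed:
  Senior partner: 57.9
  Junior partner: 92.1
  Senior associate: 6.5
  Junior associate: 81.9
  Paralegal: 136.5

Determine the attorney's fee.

$124,780.00

Senior partner: 57.9 × $855 = $49,504.50
Junior partner: 92.1 × $455 = $41,905.50
Senior associate: 6.5 × $395 = $2,567.50
Junior associate: 81.9 × $195 = $15,970.50
Paralegal: 136.5 × $120 = $16,380.00
Subtotal: $126,328.00
Write-off: 12.9 × $120 = $1,548.00
Total: $126,328.00 − $1,548.00 = $124,780.00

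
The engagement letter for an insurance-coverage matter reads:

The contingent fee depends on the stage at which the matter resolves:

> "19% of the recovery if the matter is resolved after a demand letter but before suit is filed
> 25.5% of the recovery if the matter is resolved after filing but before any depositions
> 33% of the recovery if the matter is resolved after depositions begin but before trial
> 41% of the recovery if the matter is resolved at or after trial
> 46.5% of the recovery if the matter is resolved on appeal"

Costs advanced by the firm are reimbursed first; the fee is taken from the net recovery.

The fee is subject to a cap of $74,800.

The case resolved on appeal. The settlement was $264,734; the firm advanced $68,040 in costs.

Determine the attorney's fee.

Fee base (net of costs): $264,734 − $68,040 = $196,694
The matter resolved on appeal, so the 46.5% rate applies.
$196,694 × 46.5% = $91,462.71
$91,462.71 exceeds the $74,800 cap, so the fee is capped at $74,800.00.

$74,800.00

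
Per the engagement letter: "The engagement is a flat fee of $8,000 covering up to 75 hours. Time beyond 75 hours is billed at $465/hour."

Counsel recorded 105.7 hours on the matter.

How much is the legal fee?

Flat fee: $8,000.00
Excess hours: 105.7 − 75 = 30.7
Overrun: 30.7 × $465 = $14,275.50
Total: $8,000.00 + $14,275.50 = $22,275.50

$22,275.50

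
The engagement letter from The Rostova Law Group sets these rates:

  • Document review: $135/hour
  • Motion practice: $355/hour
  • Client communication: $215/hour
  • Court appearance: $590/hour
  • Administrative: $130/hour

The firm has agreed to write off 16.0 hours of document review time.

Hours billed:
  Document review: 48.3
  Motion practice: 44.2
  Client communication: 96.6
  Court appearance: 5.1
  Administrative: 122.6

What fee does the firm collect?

$59,767.50

Document review: 48.3 × $135 = $6,520.50
Motion practice: 44.2 × $355 = $15,691.00
Client communication: 96.6 × $215 = $20,769.00
Court appearance: 5.1 × $590 = $3,009.00
Administrative: 122.6 × $130 = $15,938.00
Subtotal: $61,927.50
Write-off: 16.0 × $135 = $2,160.00
Total: $61,927.50 − $2,160.00 = $59,767.50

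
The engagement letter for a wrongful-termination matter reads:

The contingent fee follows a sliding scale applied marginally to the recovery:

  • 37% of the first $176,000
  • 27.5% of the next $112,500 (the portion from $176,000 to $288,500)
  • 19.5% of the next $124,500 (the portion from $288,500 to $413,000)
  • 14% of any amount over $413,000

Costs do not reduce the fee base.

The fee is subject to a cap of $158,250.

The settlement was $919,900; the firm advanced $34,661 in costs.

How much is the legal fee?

Fee base is the gross recovery, $919,900; costs are reimbursed separately.
First $176,000 at 37% = $65,120.00
Next $112,500 at 27.5% = $30,937.50
Next $124,500 at 19.5% = $24,277.50
Remaining $506,900 at 14% = $70,966.00
Fee: $65,120.00 + $30,937.50 + $24,277.50 + $70,966.00 = $191,301.00
$191,301.00 exceeds the $158,250 cap, so the fee is capped at $158,250.00.

$158,250.00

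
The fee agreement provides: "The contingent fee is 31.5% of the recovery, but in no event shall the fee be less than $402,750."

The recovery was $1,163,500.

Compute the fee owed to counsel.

$402,750.00

31.5% of $1,163,500 = $366,502.50
That is below the $402,750 minimum, so the minimum applies.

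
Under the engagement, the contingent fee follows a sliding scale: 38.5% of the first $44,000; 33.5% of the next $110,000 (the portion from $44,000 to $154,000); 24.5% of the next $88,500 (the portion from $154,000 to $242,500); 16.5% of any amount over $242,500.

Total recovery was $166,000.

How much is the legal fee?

First $44,000 at 38.5% = $16,940.00
Next $110,000 at 33.5% = $36,850.00
Remaining $12,000 at 24.5% = $2,940.00
Fee: $16,940.00 + $36,850.00 + $2,940.00 = $56,730.00

$56,730.00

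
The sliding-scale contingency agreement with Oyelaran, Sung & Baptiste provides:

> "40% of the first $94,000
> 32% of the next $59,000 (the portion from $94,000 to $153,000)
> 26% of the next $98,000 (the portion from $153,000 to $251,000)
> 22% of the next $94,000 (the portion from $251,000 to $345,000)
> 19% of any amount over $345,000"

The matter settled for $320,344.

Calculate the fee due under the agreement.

$97,215.68

First $94,000 at 40% = $37,600.00
Next $59,000 at 32% = $18,880.00
Next $98,000 at 26% = $25,480.00
Remaining $69,344 at 22% = $15,255.68
Fee: $37,600.00 + $18,880.00 + $25,480.00 + $15,255.68 = $97,215.68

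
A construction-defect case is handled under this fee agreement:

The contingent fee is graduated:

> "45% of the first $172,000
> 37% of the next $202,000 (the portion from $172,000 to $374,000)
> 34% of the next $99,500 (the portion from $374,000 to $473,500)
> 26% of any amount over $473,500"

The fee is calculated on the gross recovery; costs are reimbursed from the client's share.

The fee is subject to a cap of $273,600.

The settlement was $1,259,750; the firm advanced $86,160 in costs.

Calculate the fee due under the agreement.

$273,600.00

Fee base is the gross recovery, $1,259,750; costs are reimbursed separately.
First $172,000 at 45% = $77,400.00
Next $202,000 at 37% = $74,740.00
Next $99,500 at 34% = $33,830.00
Remaining $786,250 at 26% = $204,425.00
Fee: $77,400.00 + $74,740.00 + $33,830.00 + $204,425.00 = $390,395.00
$390,395.00 exceeds the $273,600 cap, so the fee is capped at $273,600.00.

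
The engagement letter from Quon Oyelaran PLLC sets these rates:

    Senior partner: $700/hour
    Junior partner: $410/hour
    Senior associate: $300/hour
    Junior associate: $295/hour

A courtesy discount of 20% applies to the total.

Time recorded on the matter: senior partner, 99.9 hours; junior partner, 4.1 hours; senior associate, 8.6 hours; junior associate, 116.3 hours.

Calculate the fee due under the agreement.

$86,799.60

Senior partner: 99.9 × $700 = $69,930.00
Junior partner: 4.1 × $410 = $1,681.00
Senior associate: 8.6 × $300 = $2,580.00
Junior associate: 116.3 × $295 = $34,308.50
Subtotal: $108,499.50
Less 20% discount: −$21,699.90
Total: $108,499.50 − $21,699.90 = $86,799.60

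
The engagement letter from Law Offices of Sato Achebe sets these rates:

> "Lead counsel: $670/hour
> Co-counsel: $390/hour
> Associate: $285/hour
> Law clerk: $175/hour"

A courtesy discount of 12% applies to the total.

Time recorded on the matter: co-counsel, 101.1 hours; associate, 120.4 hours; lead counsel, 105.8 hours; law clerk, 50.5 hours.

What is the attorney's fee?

$135,050.52

Lead counsel: 105.8 × $670 = $70,886.00
Co-counsel: 101.1 × $390 = $39,429.00
Associate: 120.4 × $285 = $34,314.00
Law clerk: 50.5 × $175 = $8,837.50
Subtotal: $153,466.50
Less 12% discount: −$18,415.98
Total: $153,466.50 − $18,415.98 = $135,050.52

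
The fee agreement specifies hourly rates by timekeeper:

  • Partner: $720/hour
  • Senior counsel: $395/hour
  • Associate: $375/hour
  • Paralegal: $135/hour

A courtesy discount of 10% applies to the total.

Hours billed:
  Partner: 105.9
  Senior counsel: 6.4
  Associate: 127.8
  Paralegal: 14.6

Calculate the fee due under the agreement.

Partner: 105.9 × $720 = $76,248.00
Senior counsel: 6.4 × $395 = $2,528.00
Associate: 127.8 × $375 = $47,925.00
Paralegal: 14.6 × $135 = $1,971.00
Subtotal: $128,672.00
Less 10% discount: −$12,867.20
Total: $128,672.00 − $12,867.20 = $115,804.80

$115,804.80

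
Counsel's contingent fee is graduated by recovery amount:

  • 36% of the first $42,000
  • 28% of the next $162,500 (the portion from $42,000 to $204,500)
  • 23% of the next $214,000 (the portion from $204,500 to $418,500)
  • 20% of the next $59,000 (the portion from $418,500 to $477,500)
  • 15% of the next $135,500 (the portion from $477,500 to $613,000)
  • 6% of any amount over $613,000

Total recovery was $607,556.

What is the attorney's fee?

First $42,000 at 36% = $15,120.00
Next $162,500 at 28% = $45,500.00
Next $214,000 at 23% = $49,220.00
Next $59,000 at 20% = $11,800.00
Remaining $130,056 at 15% = $19,508.40
Fee: $15,120.00 + $45,500.00 + $49,220.00 + $11,800.00 + $19,508.40 = $141,148.40

$141,148.40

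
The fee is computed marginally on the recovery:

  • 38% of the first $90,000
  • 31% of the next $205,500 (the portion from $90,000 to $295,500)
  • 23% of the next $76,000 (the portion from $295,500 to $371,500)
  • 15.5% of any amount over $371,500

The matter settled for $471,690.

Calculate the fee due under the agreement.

$130,914.45

First $90,000 at 38% = $34,200.00
Next $205,500 at 31% = $63,705.00
Next $76,000 at 23% = $17,480.00
Remaining $100,190 at 15.5% = $15,529.45
Fee: $34,200.00 + $63,705.00 + $17,480.00 + $15,529.45 = $130,914.45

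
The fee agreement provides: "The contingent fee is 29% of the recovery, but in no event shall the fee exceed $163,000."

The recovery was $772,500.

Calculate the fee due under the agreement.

29% of $772,500 = $224,025.00
That exceeds the $163,000 cap, so the fee is capped at $163,000.

$163,000.00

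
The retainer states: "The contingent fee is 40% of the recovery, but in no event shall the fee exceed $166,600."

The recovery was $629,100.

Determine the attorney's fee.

40% of $629,100 = $251,640.00
That exceeds the $166,600 cap, so the fee is capped at $166,600.

$166,600.00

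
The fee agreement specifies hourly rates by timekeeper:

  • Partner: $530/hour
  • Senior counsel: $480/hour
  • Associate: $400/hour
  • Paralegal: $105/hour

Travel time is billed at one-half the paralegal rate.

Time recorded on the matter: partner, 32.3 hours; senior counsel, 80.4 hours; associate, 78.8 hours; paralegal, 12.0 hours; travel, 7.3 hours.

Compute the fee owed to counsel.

$88,874.25

Partner: 32.3 × $530 = $17,119.00
Senior counsel: 80.4 × $480 = $38,592.00
Associate: 78.8 × $400 = $31,520.00
Paralegal: 12.0 × $105 = $1,260.00
Subtotal: $17,119.00 + $38,592.00 + $31,520.00 + $1,260.00 = $88,491.00
Travel: 7.3 × ($105 ÷ 2) = 7.3 × $52.50 = $383.25
Total: $88,491.00 + $383.25 = $88,874.25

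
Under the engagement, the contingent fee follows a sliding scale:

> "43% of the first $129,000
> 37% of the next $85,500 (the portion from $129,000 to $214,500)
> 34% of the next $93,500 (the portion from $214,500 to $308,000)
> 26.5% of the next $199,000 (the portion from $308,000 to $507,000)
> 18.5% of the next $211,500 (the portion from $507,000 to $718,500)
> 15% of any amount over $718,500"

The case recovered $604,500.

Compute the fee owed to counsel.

First $129,000 at 43% = $55,470.00
Next $85,500 at 37% = $31,635.00
Next $93,500 at 34% = $31,790.00
Next $199,000 at 26.5% = $52,735.00
Remaining $97,500 at 18.5% = $18,037.50
Fee: $55,470.00 + $31,635.00 + $31,790.00 + $52,735.00 + $18,037.50 = $189,667.50

$189,667.50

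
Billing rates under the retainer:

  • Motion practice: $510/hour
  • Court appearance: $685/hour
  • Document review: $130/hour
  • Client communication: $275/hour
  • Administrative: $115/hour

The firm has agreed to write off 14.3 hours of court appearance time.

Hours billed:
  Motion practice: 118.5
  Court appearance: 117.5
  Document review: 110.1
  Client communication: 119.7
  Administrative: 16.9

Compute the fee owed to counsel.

Motion practice: 118.5 × $510 = $60,435.00
Court appearance: 117.5 × $685 = $80,487.50
Document review: 110.1 × $130 = $14,313.00
Client communication: 119.7 × $275 = $32,917.50
Administrative: 16.9 × $115 = $1,943.50
Subtotal: $190,096.50
Write-off: 14.3 × $685 = $9,795.50
Total: $190,096.50 − $9,795.50 = $180,301.00

$180,301.00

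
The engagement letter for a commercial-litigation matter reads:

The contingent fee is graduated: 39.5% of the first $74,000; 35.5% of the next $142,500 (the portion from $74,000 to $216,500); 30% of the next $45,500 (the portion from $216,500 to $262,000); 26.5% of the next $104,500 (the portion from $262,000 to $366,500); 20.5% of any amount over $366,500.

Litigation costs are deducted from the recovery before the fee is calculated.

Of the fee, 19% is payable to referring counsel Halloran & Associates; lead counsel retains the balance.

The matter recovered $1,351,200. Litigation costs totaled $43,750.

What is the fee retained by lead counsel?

$254,384.35

Fee base (net of costs): $1,351,200 − $43,750 = $1,307,450
First $74,000 at 39.5% = $29,230.00
Next $142,500 at 35.5% = $50,587.50
Next $45,500 at 30% = $13,650.00
Next $104,500 at 26.5% = $27,692.50
Remaining $940,950 at 20.5% = $192,894.75
Fee: $29,230.00 + $50,587.50 + $13,650.00 + $27,692.50 + $192,894.75 = $314,054.75
Referral share: 19% of $314,054.75 = $59,670.40; lead counsel retains $314,054.75 − $59,670.40 = $254,384.35.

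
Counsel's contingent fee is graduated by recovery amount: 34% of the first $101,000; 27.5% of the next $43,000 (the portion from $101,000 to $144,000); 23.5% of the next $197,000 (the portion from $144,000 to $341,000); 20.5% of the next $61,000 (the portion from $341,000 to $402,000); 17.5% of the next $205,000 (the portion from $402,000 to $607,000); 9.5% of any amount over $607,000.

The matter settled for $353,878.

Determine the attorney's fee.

$95,099.99

First $101,000 at 34% = $34,340.00
Next $43,000 at 27.5% = $11,825.00
Next $197,000 at 23.5% = $46,295.00
Remaining $12,878 at 20.5% = $2,639.99
Fee: $34,340.00 + $11,825.00 + $46,295.00 + $2,639.99 = $95,099.99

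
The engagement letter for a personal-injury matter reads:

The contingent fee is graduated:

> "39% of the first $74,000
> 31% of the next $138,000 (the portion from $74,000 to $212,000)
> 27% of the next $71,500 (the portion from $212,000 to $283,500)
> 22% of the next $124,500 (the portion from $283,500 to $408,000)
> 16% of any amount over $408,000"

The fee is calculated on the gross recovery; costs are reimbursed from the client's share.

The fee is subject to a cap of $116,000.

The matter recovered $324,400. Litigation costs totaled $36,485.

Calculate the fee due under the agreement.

Fee base is the gross recovery, $324,400; costs are reimbursed separately.
First $74,000 at 39% = $28,860.00
Next $138,000 at 31% = $42,780.00
Next $71,500 at 27% = $19,305.00
Remaining $40,900 at 22% = $8,998.00
Fee: $28,860.00 + $42,780.00 + $19,305.00 + $8,998.00 = $99,943.00
$99,943.00 is under the $116,000 cap.

$99,943.00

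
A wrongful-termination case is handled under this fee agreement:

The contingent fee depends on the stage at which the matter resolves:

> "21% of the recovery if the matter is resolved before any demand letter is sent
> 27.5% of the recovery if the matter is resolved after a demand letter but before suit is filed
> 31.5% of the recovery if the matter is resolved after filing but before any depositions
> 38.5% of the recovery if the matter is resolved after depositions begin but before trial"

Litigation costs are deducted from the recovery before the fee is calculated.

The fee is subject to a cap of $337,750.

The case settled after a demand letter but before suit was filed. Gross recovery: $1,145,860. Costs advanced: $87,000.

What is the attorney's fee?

$291,186.50

Fee base (net of costs): $1,145,860 − $87,000 = $1,058,860
The matter settled after a demand letter but before suit was filed, so the 27.5% rate applies.
$1,058,860 × 27.5% = $291,186.50
$291,186.50 is under the $337,750 cap.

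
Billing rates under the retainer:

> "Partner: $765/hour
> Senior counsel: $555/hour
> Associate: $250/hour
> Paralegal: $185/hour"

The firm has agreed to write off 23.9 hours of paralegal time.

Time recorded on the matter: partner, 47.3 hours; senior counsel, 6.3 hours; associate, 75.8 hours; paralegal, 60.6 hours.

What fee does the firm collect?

Partner: 47.3 × $765 = $36,184.50
Senior counsel: 6.3 × $555 = $3,496.50
Associate: 75.8 × $250 = $18,950.00
Paralegal: 60.6 × $185 = $11,211.00
Subtotal: $69,842.00
Write-off: 23.9 × $185 = $4,421.50
Total: $69,842.00 − $4,421.50 = $65,420.50

$65,420.50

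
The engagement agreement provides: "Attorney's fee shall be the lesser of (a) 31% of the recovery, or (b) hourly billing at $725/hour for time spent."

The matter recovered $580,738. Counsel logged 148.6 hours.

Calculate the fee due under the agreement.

$107,735.00

(a) 31% of $580,738 = $180,028.78
(b) 148.6 × $725 = $107,735.00
The lesser is (b): $107,735.00.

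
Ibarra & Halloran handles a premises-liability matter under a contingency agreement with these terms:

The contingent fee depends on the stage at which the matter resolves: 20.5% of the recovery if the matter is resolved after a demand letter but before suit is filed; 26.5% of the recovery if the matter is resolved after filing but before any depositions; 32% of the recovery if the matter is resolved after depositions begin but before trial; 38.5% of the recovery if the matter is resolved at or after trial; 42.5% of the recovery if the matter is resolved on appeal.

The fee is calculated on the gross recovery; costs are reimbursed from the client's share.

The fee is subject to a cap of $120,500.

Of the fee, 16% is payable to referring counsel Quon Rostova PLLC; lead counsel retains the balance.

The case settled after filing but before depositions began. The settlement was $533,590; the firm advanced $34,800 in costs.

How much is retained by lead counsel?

$101,220.00

Fee base is the gross recovery, $533,590; costs are reimbursed separately.
The matter settled after filing but before depositions began, so the 26.5% rate applies.
$533,590 × 26.5% = $141,401.35
$141,401.35 exceeds the $120,500 cap, so the fee is capped at $120,500.00.
Referral share: 16% of $120,500.00 = $19,280.00; lead counsel retains $120,500.00 − $19,280.00 = $101,220.00.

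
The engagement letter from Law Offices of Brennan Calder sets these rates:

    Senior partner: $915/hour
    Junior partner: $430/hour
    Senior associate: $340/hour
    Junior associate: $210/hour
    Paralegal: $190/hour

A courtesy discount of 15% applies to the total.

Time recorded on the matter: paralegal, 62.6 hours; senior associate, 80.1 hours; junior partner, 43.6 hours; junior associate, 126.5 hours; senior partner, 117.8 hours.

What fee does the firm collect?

$163,393.80

Senior partner: 117.8 × $915 = $107,787.00
Junior partner: 43.6 × $430 = $18,748.00
Senior associate: 80.1 × $340 = $27,234.00
Junior associate: 126.5 × $210 = $26,565.00
Paralegal: 62.6 × $190 = $11,894.00
Subtotal: $192,228.00
Less 15% discount: −$28,834.20
Total: $192,228.00 − $28,834.20 = $163,393.80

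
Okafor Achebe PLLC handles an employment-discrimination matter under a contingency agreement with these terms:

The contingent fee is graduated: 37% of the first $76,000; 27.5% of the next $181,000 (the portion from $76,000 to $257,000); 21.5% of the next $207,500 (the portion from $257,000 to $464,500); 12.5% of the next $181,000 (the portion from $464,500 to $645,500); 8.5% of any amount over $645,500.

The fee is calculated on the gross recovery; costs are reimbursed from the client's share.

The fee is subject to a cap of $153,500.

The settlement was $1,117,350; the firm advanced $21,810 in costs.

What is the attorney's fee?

$153,500.00

Fee base is the gross recovery, $1,117,350; costs are reimbursed separately.
First $76,000 at 37% = $28,120.00
Next $181,000 at 27.5% = $49,775.00
Next $207,500 at 21.5% = $44,612.50
Next $181,000 at 12.5% = $22,625.00
Remaining $471,850 at 8.5% = $40,107.25
Fee: $28,120.00 + $49,775.00 + $44,612.50 + $22,625.00 + $40,107.25 = $185,239.75
$185,239.75 exceeds the $153,500 cap, so the fee is capped at $153,500.00.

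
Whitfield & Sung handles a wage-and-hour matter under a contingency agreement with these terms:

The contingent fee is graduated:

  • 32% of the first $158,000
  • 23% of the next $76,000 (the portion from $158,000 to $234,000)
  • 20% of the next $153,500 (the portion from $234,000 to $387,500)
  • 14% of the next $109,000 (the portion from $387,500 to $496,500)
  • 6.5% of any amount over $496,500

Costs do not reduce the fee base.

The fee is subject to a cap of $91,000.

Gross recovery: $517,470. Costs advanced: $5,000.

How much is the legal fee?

Fee base is the gross recovery, $517,470; costs are reimbursed separately.
First $158,000 at 32% = $50,560.00
Next $76,000 at 23% = $17,480.00
Next $153,500 at 20% = $30,700.00
Next $109,000 at 14% = $15,260.00
Remaining $20,970 at 6.5% = $1,363.05
Fee: $50,560.00 + $17,480.00 + $30,700.00 + $15,260.00 + $1,363.05 = $115,363.05
$115,363.05 exceeds the $91,000 cap, so the fee is capped at $91,000.00.

$91,000.00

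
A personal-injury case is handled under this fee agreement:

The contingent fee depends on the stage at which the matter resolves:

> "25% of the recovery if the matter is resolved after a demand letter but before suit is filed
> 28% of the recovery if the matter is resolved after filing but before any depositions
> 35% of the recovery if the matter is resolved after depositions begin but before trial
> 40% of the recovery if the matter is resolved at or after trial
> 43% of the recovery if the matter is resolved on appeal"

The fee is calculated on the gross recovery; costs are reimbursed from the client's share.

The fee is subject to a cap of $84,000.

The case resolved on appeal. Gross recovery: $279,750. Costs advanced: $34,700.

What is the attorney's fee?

$84,000.00

Fee base is the gross recovery, $279,750; costs are reimbursed separately.
The matter resolved on appeal, so the 43% rate applies.
$279,750 × 43% = $120,292.50
$120,292.50 exceeds the $84,000 cap, so the fee is capped at $84,000.00.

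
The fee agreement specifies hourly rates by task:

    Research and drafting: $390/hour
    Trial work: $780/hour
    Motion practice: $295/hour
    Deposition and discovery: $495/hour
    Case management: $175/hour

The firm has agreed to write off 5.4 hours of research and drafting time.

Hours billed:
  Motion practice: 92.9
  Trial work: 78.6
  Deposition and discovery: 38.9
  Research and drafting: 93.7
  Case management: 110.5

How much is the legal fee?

Research and drafting: 93.7 × $390 = $36,543.00
Trial work: 78.6 × $780 = $61,308.00
Motion practice: 92.9 × $295 = $27,405.50
Deposition and discovery: 38.9 × $495 = $19,255.50
Case management: 110.5 × $175 = $19,337.50
Subtotal: $163,849.50
Write-off: 5.4 × $390 = $2,106.00
Total: $163,849.50 − $2,106.00 = $161,743.50

$161,743.50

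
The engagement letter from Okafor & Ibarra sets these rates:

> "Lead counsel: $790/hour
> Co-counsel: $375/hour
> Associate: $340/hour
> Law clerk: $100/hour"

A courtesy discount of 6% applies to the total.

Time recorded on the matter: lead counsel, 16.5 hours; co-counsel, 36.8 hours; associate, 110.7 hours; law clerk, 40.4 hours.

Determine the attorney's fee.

Lead counsel: 16.5 × $790 = $13,035.00
Co-counsel: 36.8 × $375 = $13,800.00
Associate: 110.7 × $340 = $37,638.00
Law clerk: 40.4 × $100 = $4,040.00
Subtotal: $68,513.00
Less 6% discount: −$4,110.78
Total: $68,513.00 − $4,110.78 = $64,402.22

$64,402.22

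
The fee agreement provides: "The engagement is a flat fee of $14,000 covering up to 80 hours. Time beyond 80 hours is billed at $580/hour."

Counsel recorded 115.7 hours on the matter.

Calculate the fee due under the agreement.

$34,706.00

Flat fee: $14,000.00
Excess hours: 115.7 − 80 = 35.7
Overrun: 35.7 × $580 = $20,706.00
Total: $14,000.00 + $20,706.00 = $34,706.00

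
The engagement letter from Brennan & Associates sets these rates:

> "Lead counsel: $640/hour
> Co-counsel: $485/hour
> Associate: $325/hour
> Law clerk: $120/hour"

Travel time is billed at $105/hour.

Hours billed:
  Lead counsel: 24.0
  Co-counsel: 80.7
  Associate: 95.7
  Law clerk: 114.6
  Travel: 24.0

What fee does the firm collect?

Lead counsel: 24.0 × $640 = $15,360.00
Co-counsel: 80.7 × $485 = $39,139.50
Associate: 95.7 × $325 = $31,102.50
Law clerk: 114.6 × $120 = $13,752.00
Subtotal: $15,360.00 + $39,139.50 + $31,102.50 + $13,752.00 = $99,354.00
Travel: 24.0 × $105 = $2,520.00
Total: $99,354.00 + $2,520.00 = $101,874.00

$101,874.00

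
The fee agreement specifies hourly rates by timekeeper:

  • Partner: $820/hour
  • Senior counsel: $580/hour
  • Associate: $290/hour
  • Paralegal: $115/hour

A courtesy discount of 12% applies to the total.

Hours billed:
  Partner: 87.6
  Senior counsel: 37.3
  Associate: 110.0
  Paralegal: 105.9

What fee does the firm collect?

$121,039.16

Partner: 87.6 × $820 = $71,832.00
Senior counsel: 37.3 × $580 = $21,634.00
Associate: 110.0 × $290 = $31,900.00
Paralegal: 105.9 × $115 = $12,178.50
Subtotal: $137,544.50
Less 12% discount: −$16,505.34
Total: $137,544.50 − $16,505.34 = $121,039.16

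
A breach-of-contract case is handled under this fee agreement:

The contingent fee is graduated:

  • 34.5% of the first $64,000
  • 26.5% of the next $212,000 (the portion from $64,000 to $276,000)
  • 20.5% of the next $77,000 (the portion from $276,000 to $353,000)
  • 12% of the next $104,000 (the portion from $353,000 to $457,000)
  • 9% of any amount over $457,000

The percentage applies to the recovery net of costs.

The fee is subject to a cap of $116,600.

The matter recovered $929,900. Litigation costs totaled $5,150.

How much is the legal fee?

Fee base (net of costs): $929,900 − $5,150 = $924,750
First $64,000 at 34.5% = $22,080.00
Next $212,000 at 26.5% = $56,180.00
Next $77,000 at 20.5% = $15,785.00
Next $104,000 at 12% = $12,480.00
Remaining $467,750 at 9% = $42,097.50
Fee: $22,080.00 + $56,180.00 + $15,785.00 + $12,480.00 + $42,097.50 = $148,622.50
$148,622.50 exceeds the $116,600 cap, so the fee is capped at $116,600.00.

$116,600.00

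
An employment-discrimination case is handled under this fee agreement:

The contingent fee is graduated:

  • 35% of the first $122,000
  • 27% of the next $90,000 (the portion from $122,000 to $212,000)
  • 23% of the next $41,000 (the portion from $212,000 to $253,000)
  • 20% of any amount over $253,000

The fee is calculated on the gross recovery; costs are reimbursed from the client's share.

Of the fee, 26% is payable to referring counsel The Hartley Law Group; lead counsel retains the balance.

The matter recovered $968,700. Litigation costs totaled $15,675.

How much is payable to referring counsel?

Fee base is the gross recovery, $968,700; costs are reimbursed separately.
First $122,000 at 35% = $42,700.00
Next $90,000 at 27% = $24,300.00
Next $41,000 at 23% = $9,430.00
Remaining $715,700 at 20% = $143,140.00
Fee: $42,700.00 + $24,300.00 + $9,430.00 + $143,140.00 = $219,570.00
Referral share: 26% of $219,570.00 = $57,088.20; lead counsel retains $219,570.00 − $57,088.20 = $162,481.80.

$57,088.20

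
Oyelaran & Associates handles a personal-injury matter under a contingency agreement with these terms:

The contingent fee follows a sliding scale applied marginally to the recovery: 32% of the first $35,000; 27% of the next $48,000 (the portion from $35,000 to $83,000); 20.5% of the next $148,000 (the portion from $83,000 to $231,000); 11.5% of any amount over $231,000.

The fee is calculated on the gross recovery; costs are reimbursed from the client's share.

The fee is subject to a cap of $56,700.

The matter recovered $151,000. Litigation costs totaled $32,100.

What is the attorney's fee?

$38,100.00

Fee base is the gross recovery, $151,000; costs are reimbursed separately.
First $35,000 at 32% = $11,200.00
Next $48,000 at 27% = $12,960.00
Remaining $68,000 at 20.5% = $13,940.00
Fee: $11,200.00 + $12,960.00 + $13,940.00 = $38,100.00
$38,100.00 is under the $56,700 cap.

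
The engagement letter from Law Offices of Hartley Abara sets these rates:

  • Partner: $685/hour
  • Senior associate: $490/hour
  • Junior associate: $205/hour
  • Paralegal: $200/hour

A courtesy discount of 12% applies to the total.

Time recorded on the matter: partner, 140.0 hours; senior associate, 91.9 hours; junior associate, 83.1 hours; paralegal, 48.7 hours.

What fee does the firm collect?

Partner: 140.0 × $685 = $95,900.00
Senior associate: 91.9 × $490 = $45,031.00
Junior associate: 83.1 × $205 = $17,035.50
Paralegal: 48.7 × $200 = $9,740.00
Subtotal: $167,706.50
Less 12% discount: −$20,124.78
Total: $167,706.50 − $20,124.78 = $147,581.72

$147,581.72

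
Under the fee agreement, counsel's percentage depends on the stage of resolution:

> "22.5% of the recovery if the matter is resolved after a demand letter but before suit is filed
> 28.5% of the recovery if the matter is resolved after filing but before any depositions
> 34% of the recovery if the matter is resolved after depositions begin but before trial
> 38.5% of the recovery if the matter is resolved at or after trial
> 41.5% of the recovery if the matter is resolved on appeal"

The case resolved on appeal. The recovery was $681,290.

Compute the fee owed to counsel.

The matter resolved on appeal, so the 41.5% rate applies.
$681,290 × 41.5% = $282,735.35

$282,735.35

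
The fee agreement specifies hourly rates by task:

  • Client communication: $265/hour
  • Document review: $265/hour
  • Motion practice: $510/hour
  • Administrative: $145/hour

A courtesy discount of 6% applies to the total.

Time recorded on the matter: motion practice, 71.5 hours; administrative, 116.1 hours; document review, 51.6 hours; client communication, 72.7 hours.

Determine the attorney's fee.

$81,064.66

Client communication: 72.7 × $265 = $19,265.50
Document review: 51.6 × $265 = $13,674.00
Motion practice: 71.5 × $510 = $36,465.00
Administrative: 116.1 × $145 = $16,834.50
Subtotal: $86,239.00
Less 6% discount: −$5,174.34
Total: $86,239.00 − $5,174.34 = $81,064.66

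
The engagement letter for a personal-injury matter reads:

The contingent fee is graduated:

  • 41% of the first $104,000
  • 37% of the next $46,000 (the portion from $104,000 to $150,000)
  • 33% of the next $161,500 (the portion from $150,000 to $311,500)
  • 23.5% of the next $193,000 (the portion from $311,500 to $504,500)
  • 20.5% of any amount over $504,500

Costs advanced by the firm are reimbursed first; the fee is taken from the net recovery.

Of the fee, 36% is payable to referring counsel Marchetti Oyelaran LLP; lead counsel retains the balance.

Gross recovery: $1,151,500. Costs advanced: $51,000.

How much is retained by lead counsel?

Fee base (net of costs): $1,151,500 − $51,000 = $1,100,500
First $104,000 at 41% = $42,640.00
Next $46,000 at 37% = $17,020.00
Next $161,500 at 33% = $53,295.00
Next $193,000 at 23.5% = $45,355.00
Remaining $596,000 at 20.5% = $122,180.00
Fee: $42,640.00 + $17,020.00 + $53,295.00 + $45,355.00 + $122,180.00 = $280,490.00
Referral share: 36% of $280,490.00 = $100,976.40; lead counsel retains $280,490.00 − $100,976.40 = $179,513.60.

$179,513.60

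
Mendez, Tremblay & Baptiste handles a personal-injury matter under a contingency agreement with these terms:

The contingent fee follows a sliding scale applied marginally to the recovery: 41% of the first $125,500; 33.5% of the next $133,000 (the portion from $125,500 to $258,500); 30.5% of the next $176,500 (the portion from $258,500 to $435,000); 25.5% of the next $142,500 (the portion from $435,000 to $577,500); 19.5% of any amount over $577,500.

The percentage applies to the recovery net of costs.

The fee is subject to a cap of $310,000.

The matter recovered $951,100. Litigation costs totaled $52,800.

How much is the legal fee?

Fee base (net of costs): $951,100 − $52,800 = $898,300
First $125,500 at 41% = $51,455.00
Next $133,000 at 33.5% = $44,555.00
Next $176,500 at 30.5% = $53,832.50
Next $142,500 at 25.5% = $36,337.50
Remaining $320,800 at 19.5% = $62,556.00
Fee: $51,455.00 + $44,555.00 + $53,832.50 + $36,337.50 + $62,556.00 = $248,736.00
$248,736.00 is under the $310,000 cap.

$248,736.00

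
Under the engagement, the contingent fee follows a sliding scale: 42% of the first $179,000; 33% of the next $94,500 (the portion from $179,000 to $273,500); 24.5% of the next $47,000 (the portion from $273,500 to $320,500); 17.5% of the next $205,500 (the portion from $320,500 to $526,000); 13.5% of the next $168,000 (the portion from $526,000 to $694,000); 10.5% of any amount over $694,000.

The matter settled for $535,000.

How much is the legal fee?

$155,057.50

First $179,000 at 42% = $75,180.00
Next $94,500 at 33% = $31,185.00
Next $47,000 at 24.5% = $11,515.00
Next $205,500 at 17.5% = $35,962.50
Remaining $9,000 at 13.5% = $1,215.00
Fee: $75,180.00 + $31,185.00 + $11,515.00 + $35,962.50 + $1,215.00 = $155,057.50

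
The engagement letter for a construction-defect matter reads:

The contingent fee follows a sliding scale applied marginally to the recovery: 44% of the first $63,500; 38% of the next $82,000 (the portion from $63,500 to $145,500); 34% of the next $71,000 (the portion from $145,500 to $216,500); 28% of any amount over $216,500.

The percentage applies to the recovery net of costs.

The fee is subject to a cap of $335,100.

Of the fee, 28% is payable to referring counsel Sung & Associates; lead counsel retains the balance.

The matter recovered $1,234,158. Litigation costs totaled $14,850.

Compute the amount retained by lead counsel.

Fee base (net of costs): $1,234,158 − $14,850 = $1,219,308
First $63,500 at 44% = $27,940.00
Next $82,000 at 38% = $31,160.00
Next $71,000 at 34% = $24,140.00
Remaining $1,002,808 at 28% = $280,786.24
Fee: $27,940.00 + $31,160.00 + $24,140.00 + $280,786.24 = $364,026.24
$364,026.24 exceeds the $335,100 cap, so the fee is capped at $335,100.00.
Referral share: 28% of $335,100.00 = $93,828.00; lead counsel retains $335,100.00 − $93,828.00 = $241,272.00.

$241,272.00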